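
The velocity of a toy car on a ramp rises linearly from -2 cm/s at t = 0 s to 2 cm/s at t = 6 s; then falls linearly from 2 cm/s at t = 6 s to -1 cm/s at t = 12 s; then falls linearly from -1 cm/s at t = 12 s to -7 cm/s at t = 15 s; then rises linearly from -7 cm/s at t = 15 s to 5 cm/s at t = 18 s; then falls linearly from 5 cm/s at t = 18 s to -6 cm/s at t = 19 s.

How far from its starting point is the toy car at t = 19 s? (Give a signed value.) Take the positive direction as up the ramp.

-12.5 cm

Displacement is the signed area under the v-t curve.
0–6 s: ½(-2 + 2)(6) = 0 cm
6–12 s: ½(2 + -1)(6) = 3 cm
12–15 s: ½(-1 + -7)(3) = -12 cm
15–18 s: ½(-7 + 5)(3) = -3 cm
18–19 s: ½(5 + -6)(1) = -0.5 cm
Net displacement = -12.5 cm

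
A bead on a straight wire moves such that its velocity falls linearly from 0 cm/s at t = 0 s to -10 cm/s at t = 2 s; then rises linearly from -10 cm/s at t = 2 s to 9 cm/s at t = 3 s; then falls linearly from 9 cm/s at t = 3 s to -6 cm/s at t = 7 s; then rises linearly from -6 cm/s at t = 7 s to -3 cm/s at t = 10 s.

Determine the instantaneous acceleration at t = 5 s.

Acceleration is the slope of the v-t graph on 3–7 s: (-6 − 9)/(7 − 3) = -3.75 cm/s².

-3.75 cm/s²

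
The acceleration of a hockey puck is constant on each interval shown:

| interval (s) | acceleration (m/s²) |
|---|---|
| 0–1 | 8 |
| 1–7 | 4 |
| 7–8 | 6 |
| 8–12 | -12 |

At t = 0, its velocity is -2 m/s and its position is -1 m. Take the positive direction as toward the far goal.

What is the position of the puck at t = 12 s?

On each constant-a segment, Δv = aΔt and Δx = v₀Δt + ½aΔt²; chain segment to segment.
0–1 s: v starts -2 m/s; Δx = -2·1 + ½·8·1² = 2 m; v ends 6 m/s.
1–7 s: v starts 6 m/s; Δx = 6·6 + ½·4·6² = 108 m; v ends 30 m/s.
7–8 s: v starts 30 m/s; Δx = 30·1 + ½·6·1² = 33 m; v ends 36 m/s.
8–12 s: v starts 36 m/s; Δx = 36·4 + ½·-12·4² = 48 m; v ends -12 m/s.
x(12) = -1 + Σ Δx = 190 m.

190 m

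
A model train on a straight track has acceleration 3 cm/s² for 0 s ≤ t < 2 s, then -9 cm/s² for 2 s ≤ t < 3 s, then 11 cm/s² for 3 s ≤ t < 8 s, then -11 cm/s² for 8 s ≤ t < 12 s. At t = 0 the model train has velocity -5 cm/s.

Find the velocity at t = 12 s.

Δv equals the area under the a-t graph; then v = v₀ + Δv.
0–2 s: 3 × 2 = 6 cm/s
2–3 s: -9 × 1 = -9 cm/s
3–8 s: 11 × 5 = 55 cm/s
8–12 s: -11 × 4 = -44 cm/s
Δv = 8 cm/s, so v(12) = -5 + (8) = 3 cm/s.

3 cm/s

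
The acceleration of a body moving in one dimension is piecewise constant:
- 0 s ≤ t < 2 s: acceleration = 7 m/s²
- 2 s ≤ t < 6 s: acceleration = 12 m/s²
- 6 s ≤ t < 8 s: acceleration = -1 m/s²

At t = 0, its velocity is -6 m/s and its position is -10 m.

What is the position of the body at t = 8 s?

230 m

On each constant-a segment, Δv = aΔt and Δx = v₀Δt + ½aΔt²; chain segment to segment.
0–2 s: v starts -6 m/s; Δx = -6·2 + ½·7·2² = 2 m; v ends 8 m/s.
2–6 s: v starts 8 m/s; Δx = 8·4 + ½·12·4² = 128 m; v ends 56 m/s.
6–8 s: v starts 56 m/s; Δx = 56·2 + ½·-1·2² = 110 m; v ends 54 m/s.
x(8) = -10 + Σ Δx = 230 m.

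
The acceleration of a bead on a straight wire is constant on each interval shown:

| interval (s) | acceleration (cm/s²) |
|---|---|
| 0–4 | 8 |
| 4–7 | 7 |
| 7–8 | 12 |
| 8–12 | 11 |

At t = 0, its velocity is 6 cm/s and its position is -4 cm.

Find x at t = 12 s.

On each constant-a segment, Δv = aΔt and Δx = v₀Δt + ½aΔt²; chain segment to segment.
0–4 s: v starts 6 cm/s; Δx = 6·4 + ½·8·4² = 88 cm; v ends 38 cm/s.
4–7 s: v starts 38 cm/s; Δx = 38·3 + ½·7·3² = 145.5 cm; v ends 59 cm/s.
7–8 s: v starts 59 cm/s; Δx = 59·1 + ½·12·1² = 65 cm; v ends 71 cm/s.
8–12 s: v starts 71 cm/s; Δx = 71·4 + ½·11·4² = 372 cm; v ends 115 cm/s.
x(12) = -4 + Σ Δx = 666.5 cm.

666.5 cm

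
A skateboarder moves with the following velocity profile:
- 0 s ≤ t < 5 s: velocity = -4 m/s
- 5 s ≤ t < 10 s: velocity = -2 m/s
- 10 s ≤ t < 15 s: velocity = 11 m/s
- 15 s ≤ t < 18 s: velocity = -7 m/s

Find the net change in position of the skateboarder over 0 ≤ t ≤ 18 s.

4 m

Displacement is the signed area under the v-t curve.
0–5 s: -4 × 5 = -20 m
5–10 s: -2 × 5 = -10 m
10–15 s: 11 × 5 = 55 m
15–18 s: -7 × 3 = -21 m
Net displacement = 4 m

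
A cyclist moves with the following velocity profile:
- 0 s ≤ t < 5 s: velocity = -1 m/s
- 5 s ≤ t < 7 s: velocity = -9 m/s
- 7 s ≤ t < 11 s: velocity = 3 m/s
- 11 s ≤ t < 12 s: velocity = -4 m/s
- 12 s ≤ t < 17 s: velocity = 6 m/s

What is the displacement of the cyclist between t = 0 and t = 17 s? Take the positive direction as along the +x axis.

Displacement is the signed area under the v-t curve.
0–5 s: -1 × 5 = -5 m
5–7 s: -9 × 2 = -18 m
7–11 s: 3 × 4 = 12 m
11–12 s: -4 × 1 = -4 m
12–17 s: 6 × 5 = 30 m
Net displacement = 15 m

15 m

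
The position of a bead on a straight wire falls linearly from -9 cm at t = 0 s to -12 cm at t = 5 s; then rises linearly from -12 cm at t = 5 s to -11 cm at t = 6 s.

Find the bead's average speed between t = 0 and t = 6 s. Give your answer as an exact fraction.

2/3 cm/s

Average speed = (total path length)/(elapsed time); on a piecewise-linear x-t graph the path length is Σ|Δx|.
0–5 s: |Δx| = |-12 − -9| = 3 cm
5–6 s: |Δx| = |-11 − -12| = 1 cm
Total path = 4 cm; average speed = 4/6 = 2/3 cm/s.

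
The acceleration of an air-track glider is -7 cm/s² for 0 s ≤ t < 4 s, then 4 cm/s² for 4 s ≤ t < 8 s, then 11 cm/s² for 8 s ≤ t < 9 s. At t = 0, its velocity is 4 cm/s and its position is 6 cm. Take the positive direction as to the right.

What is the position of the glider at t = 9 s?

-100.5 cm

On each constant-a segment, Δv = aΔt and Δx = v₀Δt + ½aΔt²; chain segment to segment.
0–4 s: v starts 4 cm/s; Δx = 4·4 + ½·-7·4² = -40 cm; v ends -24 cm/s.
4–8 s: v starts -24 cm/s; Δx = -24·4 + ½·4·4² = -64 cm; v ends -8 cm/s.
8–9 s: v starts -8 cm/s; Δx = -8·1 + ½·11·1² = -2.5 cm; v ends 3 cm/s.
x(9) = 6 + Σ Δx = -100.5 cm.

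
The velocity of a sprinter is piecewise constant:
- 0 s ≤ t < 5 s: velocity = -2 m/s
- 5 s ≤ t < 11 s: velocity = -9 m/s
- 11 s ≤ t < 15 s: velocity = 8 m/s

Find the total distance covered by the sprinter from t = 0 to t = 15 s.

96 m

Distance (not displacement) is the total path length: add the absolute areas under v-t.
0–5 s: |-2| × 5 = 10 m
5–11 s: |-9| × 6 = 54 m
11–15 s: |8| × 4 = 32 m
Total distance = 96 m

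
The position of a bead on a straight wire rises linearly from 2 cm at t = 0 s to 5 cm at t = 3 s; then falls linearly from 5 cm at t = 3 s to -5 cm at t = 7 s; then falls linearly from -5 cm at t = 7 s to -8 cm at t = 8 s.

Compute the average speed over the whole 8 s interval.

2 cm/s

Average speed = (total path length)/(elapsed time); on a piecewise-linear x-t graph the path length is Σ|Δx|.
0–3 s: |Δx| = |5 − 2| = 3 cm
3–7 s: |Δx| = |-5 − 5| = 10 cm
7–8 s: |Δx| = |-8 − -5| = 3 cm
Total path = 16 cm; average speed = 16/8 = 2 cm/s.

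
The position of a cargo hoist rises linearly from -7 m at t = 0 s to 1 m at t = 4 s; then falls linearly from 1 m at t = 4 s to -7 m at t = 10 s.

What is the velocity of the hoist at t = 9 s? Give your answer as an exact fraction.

-4/3 m/s

Velocity is the slope of the x-t graph on 4–10 s: (-7 − 1)/(10 − 4) = -4/3 m/s.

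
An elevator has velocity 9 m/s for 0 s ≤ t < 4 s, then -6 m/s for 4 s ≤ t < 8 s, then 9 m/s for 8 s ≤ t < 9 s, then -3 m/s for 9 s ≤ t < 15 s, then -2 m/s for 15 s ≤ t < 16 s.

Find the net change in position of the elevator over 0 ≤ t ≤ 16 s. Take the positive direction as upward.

1 m

Net displacement equals the area under the velocity-time graph (areas below the axis count negative).
0–4 s: 9 × 4 = 36 m
4–8 s: -6 × 4 = -24 m
8–9 s: 9 × 1 = 9 m
9–15 s: -3 × 6 = -18 m
15–16 s: -2 × 1 = -2 m
Net displacement = 1 m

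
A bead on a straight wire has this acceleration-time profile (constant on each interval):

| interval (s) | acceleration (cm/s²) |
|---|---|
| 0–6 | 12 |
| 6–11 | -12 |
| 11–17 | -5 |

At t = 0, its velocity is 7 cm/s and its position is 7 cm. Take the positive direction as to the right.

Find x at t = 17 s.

On each constant-a segment, Δv = aΔt and Δx = v₀Δt + ½aΔt²; chain segment to segment.
0–6 s: v starts 7 cm/s; Δx = 7·6 + ½·12·6² = 258 cm; v ends 79 cm/s.
6–11 s: v starts 79 cm/s; Δx = 79·5 + ½·-12·5² = 245 cm; v ends 19 cm/s.
11–17 s: v starts 19 cm/s; Δx = 19·6 + ½·-5·6² = 24 cm; v ends -11 cm/s.
x(17) = 7 + Σ Δx = 534 cm.

534 cm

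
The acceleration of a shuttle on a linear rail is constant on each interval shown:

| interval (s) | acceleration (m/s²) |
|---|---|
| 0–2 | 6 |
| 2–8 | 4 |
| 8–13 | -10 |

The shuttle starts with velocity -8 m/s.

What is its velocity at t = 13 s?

-22 m/s

Δv equals the area under the a-t graph; then v = v₀ + Δv.
0–2 s: 6 × 2 = 12 m/s
2–8 s: 4 × 6 = 24 m/s
8–13 s: -10 × 5 = -50 m/s
Δv = -14 m/s, so v(13) = -8 + (-14) = -22 m/s.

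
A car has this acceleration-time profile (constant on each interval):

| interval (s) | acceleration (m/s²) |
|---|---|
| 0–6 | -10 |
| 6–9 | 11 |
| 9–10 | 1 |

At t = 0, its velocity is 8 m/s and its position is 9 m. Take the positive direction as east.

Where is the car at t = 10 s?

On each constant-a segment, Δv = aΔt and Δx = v₀Δt + ½aΔt²; chain segment to segment.
0–6 s: v starts 8 m/s; Δx = 8·6 + ½·-10·6² = -132 m; v ends -52 m/s.
6–9 s: v starts -52 m/s; Δx = -52·3 + ½·11·3² = -106.5 m; v ends -19 m/s.
9–10 s: v starts -19 m/s; Δx = -19·1 + ½·1·1² = -18.5 m; v ends -18 m/s.
x(10) = 9 + Σ Δx = -248 m.

-248 m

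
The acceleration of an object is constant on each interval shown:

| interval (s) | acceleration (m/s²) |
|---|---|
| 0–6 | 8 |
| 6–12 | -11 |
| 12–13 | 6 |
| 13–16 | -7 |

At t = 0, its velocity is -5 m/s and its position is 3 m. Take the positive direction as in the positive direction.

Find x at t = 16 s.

74.5 m

On each constant-a segment, Δv = aΔt and Δx = v₀Δt + ½aΔt²; chain segment to segment.
0–6 s: v starts -5 m/s; Δx = -5·6 + ½·8·6² = 114 m; v ends 43 m/s.
6–12 s: v starts 43 m/s; Δx = 43·6 + ½·-11·6² = 60 m; v ends -23 m/s.
12–13 s: v starts -23 m/s; Δx = -23·1 + ½·6·1² = -20 m; v ends -17 m/s.
13–16 s: v starts -17 m/s; Δx = -17·3 + ½·-7·3² = -82.5 m; v ends -38 m/s.
x(16) = 3 + Σ Δx = 74.5 m.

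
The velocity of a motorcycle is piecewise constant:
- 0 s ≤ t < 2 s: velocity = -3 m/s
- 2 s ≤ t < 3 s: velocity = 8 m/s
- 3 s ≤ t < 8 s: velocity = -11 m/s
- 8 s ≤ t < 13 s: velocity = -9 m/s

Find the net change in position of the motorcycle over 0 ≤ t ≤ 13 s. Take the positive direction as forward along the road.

Displacement is the signed area under the v-t curve.
0–2 s: -3 × 2 = -6 m
2–3 s: 8 × 1 = 8 m
3–8 s: -11 × 5 = -55 m
8–13 s: -9 × 5 = -45 m
Net displacement = -98 m

-98 m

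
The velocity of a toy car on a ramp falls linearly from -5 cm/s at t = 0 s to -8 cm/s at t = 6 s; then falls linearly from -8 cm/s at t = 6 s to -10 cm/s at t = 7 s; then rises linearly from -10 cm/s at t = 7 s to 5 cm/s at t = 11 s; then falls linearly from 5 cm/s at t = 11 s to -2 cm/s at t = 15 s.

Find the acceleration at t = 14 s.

-1.75 cm/s²

Acceleration is the slope of the v-t graph on 11–15 s: (-2 − 5)/(15 − 11) = -1.75 cm/s².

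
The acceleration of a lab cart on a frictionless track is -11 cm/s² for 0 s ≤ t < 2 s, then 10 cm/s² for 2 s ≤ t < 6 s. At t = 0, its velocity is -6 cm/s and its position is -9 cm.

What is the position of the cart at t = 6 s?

On each constant-a segment, Δv = aΔt and Δx = v₀Δt + ½aΔt²; chain segment to segment.
0–2 s: v starts -6 cm/s; Δx = -6·2 + ½·-11·2² = -34 cm; v ends -28 cm/s.
2–6 s: v starts -28 cm/s; Δx = -28·4 + ½·10·4² = -32 cm; v ends 12 cm/s.
x(6) = -9 + Σ Δx = -75 cm.

-75 cm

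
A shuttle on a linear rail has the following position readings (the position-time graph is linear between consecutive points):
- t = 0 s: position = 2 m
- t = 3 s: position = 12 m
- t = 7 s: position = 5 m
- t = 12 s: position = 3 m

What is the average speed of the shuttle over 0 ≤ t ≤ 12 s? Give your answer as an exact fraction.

19/12 m/s

Average speed = (total path length)/(elapsed time); on a piecewise-linear x-t graph the path length is Σ|Δx|.
0–3 s: |Δx| = |12 − 2| = 10 m
3–7 s: |Δx| = |5 − 12| = 7 m
7–12 s: |Δx| = |3 − 5| = 2 m
Total path = 19 m; average speed = 19/12 = 19/12 m/s.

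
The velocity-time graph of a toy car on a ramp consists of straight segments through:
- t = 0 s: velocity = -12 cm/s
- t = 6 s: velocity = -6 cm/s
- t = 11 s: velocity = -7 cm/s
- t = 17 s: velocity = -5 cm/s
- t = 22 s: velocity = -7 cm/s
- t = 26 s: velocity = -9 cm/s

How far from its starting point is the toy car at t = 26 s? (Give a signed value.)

Net displacement equals the area under the velocity-time graph (areas below the axis count negative).
0–6 s: ½(-12 + -6)(6) = -54 cm
6–11 s: ½(-6 + -7)(5) = -32.5 cm
11–17 s: ½(-7 + -5)(6) = -36 cm
17–22 s: ½(-5 + -7)(5) = -30 cm
22–26 s: ½(-7 + -9)(4) = -32 cm
Net displacement = -184.5 cm

-184.5 cm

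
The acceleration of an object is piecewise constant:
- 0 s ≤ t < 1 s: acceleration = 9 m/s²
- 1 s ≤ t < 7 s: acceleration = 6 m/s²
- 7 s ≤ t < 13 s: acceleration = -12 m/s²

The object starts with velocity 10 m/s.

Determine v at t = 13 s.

-17 m/s

Δv equals the area under the a-t graph; then v = v₀ + Δv.
0–1 s: 9 × 1 = 9 m/s
1–7 s: 6 × 6 = 36 m/s
7–13 s: -12 × 6 = -72 m/s
Δv = -27 m/s, so v(13) = 10 + (-27) = -17 m/s.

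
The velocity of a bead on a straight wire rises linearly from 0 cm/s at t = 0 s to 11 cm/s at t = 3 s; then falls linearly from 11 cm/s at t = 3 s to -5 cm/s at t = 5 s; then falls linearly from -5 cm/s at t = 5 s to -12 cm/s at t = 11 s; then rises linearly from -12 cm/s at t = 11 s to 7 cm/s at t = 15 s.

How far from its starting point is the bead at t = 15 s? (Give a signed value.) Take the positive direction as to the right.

Net displacement equals the area under the velocity-time graph (areas below the axis count negative).
0–3 s: ½(0 + 11)(3) = 16.5 cm
3–5 s: ½(11 + -5)(2) = 6 cm
5–11 s: ½(-5 + -12)(6) = -51 cm
11–15 s: ½(-12 + 7)(4) = -10 cm
Net displacement = -38.5 cm

-38.5 cm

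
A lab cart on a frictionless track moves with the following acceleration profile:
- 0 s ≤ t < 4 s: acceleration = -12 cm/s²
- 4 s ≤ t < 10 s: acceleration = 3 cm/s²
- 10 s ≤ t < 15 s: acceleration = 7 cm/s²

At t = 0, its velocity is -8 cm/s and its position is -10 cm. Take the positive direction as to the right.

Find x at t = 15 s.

-522.5 cm

On each constant-a segment, Δv = aΔt and Δx = v₀Δt + ½aΔt²; chain segment to segment.
0–4 s: v starts -8 cm/s; Δx = -8·4 + ½·-12·4² = -128 cm; v ends -56 cm/s.
4–10 s: v starts -56 cm/s; Δx = -56·6 + ½·3·6² = -282 cm; v ends -38 cm/s.
10–15 s: v starts -38 cm/s; Δx = -38·5 + ½·7·5² = -102.5 cm; v ends -3 cm/s.
x(15) = -10 + Σ Δx = -522.5 cm.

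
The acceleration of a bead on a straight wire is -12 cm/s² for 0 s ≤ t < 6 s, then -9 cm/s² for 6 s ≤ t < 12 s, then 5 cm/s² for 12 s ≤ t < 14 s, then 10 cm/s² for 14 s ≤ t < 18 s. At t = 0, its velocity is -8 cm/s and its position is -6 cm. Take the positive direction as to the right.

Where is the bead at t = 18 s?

-1586 cm

On each constant-a segment, Δv = aΔt and Δx = v₀Δt + ½aΔt²; chain segment to segment.
0–6 s: v starts -8 cm/s; Δx = -8·6 + ½·-12·6² = -264 cm; v ends -80 cm/s.
6–12 s: v starts -80 cm/s; Δx = -80·6 + ½·-9·6² = -642 cm; v ends -134 cm/s.
12–14 s: v starts -134 cm/s; Δx = -134·2 + ½·5·2² = -258 cm; v ends -124 cm/s.
14–18 s: v starts -124 cm/s; Δx = -124·4 + ½·10·4² = -416 cm; v ends -84 cm/s.
x(18) = -6 + Σ Δx = -1586 cm.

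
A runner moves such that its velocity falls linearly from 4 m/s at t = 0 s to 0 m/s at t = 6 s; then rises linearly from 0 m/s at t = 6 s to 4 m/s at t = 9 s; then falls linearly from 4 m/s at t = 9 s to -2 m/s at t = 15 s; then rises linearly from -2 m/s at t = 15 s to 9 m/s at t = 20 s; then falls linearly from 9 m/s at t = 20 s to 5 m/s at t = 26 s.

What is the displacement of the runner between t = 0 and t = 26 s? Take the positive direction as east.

83.5 m

Net displacement equals the area under the velocity-time graph (areas below the axis count negative).
0–6 s: ½(4 + 0)(6) = 12 m
6–9 s: ½(0 + 4)(3) = 6 m
9–15 s: ½(4 + -2)(6) = 6 m
15–20 s: ½(-2 + 9)(5) = 17.5 m
20–26 s: ½(9 + 5)(6) = 42 m
Net displacement = 83.5 m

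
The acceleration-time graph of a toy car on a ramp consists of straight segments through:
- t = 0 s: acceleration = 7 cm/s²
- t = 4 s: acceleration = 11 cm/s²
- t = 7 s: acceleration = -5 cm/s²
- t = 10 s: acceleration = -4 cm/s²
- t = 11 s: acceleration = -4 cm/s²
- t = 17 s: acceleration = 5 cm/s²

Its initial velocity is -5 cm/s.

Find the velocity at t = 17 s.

25.5 cm/s

Δv equals the area under the a-t graph; then v = v₀ + Δv.
0–4 s: ½(7 + 11)(4) = 36 cm/s
4–7 s: ½(11 + -5)(3) = 9 cm/s
7–10 s: ½(-5 + -4)(3) = -13.5 cm/s
10–11 s: -4 × 1 = -4 cm/s
11–17 s: ½(-4 + 5)(6) = 3 cm/s
Δv = 30.5 cm/s, so v(17) = -5 + (30.5) = 25.5 cm/s.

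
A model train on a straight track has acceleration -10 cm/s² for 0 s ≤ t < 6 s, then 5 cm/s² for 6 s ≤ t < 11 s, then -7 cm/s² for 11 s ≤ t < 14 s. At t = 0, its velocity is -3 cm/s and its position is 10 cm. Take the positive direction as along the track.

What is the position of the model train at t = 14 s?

-586 cm

On each constant-a segment, Δv = aΔt and Δx = v₀Δt + ½aΔt²; chain segment to segment.
0–6 s: v starts -3 cm/s; Δx = -3·6 + ½·-10·6² = -198 cm; v ends -63 cm/s.
6–11 s: v starts -63 cm/s; Δx = -63·5 + ½·5·5² = -252.5 cm; v ends -38 cm/s.
11–14 s: v starts -38 cm/s; Δx = -38·3 + ½·-7·3² = -145.5 cm; v ends -59 cm/s.
x(14) = 10 + Σ Δx = -586 cm.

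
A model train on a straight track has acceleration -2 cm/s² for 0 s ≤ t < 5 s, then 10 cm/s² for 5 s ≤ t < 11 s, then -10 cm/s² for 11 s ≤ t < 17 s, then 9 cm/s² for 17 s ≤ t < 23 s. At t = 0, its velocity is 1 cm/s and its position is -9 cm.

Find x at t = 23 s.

331 cm

On each constant-a segment, Δv = aΔt and Δx = v₀Δt + ½aΔt²; chain segment to segment.
0–5 s: v starts 1 cm/s; Δx = 1·5 + ½·-2·5² = -20 cm; v ends -9 cm/s.
5–11 s: v starts -9 cm/s; Δx = -9·6 + ½·10·6² = 126 cm; v ends 51 cm/s.
11–17 s: v starts 51 cm/s; Δx = 51·6 + ½·-10·6² = 126 cm; v ends -9 cm/s.
17–23 s: v starts -9 cm/s; Δx = -9·6 + ½·9·6² = 108 cm; v ends 45 cm/s.
x(23) = -9 + Σ Δx = 331 cm.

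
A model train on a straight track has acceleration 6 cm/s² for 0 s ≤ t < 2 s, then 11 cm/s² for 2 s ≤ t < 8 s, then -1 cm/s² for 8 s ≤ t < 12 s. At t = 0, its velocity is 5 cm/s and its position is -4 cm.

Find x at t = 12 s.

642 cm

On each constant-a segment, Δv = aΔt and Δx = v₀Δt + ½aΔt²; chain segment to segment.
0–2 s: v starts 5 cm/s; Δx = 5·2 + ½·6·2² = 22 cm; v ends 17 cm/s.
2–8 s: v starts 17 cm/s; Δx = 17·6 + ½·11·6² = 300 cm; v ends 83 cm/s.
8–12 s: v starts 83 cm/s; Δx = 83·4 + ½·-1·4² = 324 cm; v ends 79 cm/s.
x(12) = -4 + Σ Δx = 642 cm.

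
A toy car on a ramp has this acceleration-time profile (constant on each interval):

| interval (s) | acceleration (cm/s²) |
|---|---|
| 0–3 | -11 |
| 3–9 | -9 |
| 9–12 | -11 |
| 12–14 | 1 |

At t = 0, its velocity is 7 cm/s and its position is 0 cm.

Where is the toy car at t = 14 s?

On each constant-a segment, Δv = aΔt and Δx = v₀Δt + ½aΔt²; chain segment to segment.
0–3 s: v starts 7 cm/s; Δx = 7·3 + ½·-11·3² = -28.5 cm; v ends -26 cm/s.
3–9 s: v starts -26 cm/s; Δx = -26·6 + ½·-9·6² = -318 cm; v ends -80 cm/s.
9–12 s: v starts -80 cm/s; Δx = -80·3 + ½·-11·3² = -289.5 cm; v ends -113 cm/s.
12–14 s: v starts -113 cm/s; Δx = -113·2 + ½·1·2² = -224 cm; v ends -111 cm/s.
x(14) = 0 + Σ Δx = -860 cm.

-860 cm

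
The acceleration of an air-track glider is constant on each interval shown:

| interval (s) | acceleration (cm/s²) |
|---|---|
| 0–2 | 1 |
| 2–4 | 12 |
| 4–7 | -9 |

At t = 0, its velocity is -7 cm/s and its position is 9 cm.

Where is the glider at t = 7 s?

On each constant-a segment, Δv = aΔt and Δx = v₀Δt + ½aΔt²; chain segment to segment.
0–2 s: v starts -7 cm/s; Δx = -7·2 + ½·1·2² = -12 cm; v ends -5 cm/s.
2–4 s: v starts -5 cm/s; Δx = -5·2 + ½·12·2² = 14 cm; v ends 19 cm/s.
4–7 s: v starts 19 cm/s; Δx = 19·3 + ½·-9·3² = 16.5 cm; v ends -8 cm/s.
x(7) = 9 + Σ Δx = 27.5 cm.

27.5 cm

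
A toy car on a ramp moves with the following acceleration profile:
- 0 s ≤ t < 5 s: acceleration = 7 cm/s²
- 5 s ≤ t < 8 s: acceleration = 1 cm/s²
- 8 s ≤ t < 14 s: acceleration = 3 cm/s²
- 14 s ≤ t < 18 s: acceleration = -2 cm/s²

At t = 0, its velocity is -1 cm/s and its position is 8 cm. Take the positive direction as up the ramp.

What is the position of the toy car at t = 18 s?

677 cm

On each constant-a segment, Δv = aΔt and Δx = v₀Δt + ½aΔt²; chain segment to segment.
0–5 s: v starts -1 cm/s; Δx = -1·5 + ½·7·5² = 82.5 cm; v ends 34 cm/s.
5–8 s: v starts 34 cm/s; Δx = 34·3 + ½·1·3² = 106.5 cm; v ends 37 cm/s.
8–14 s: v starts 37 cm/s; Δx = 37·6 + ½·3·6² = 276 cm; v ends 55 cm/s.
14–18 s: v starts 55 cm/s; Δx = 55·4 + ½·-2·4² = 204 cm; v ends 47 cm/s.
x(18) = 8 + Σ Δx = 677 cm.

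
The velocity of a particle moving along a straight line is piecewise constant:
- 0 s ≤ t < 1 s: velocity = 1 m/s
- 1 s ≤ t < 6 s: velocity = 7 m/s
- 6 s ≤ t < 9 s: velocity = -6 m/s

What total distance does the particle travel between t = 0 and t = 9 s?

54 m

Total distance travelled is ∫|v| dt — sum the magnitudes of each area piece.
0–1 s: |1| × 1 = 1 m
1–6 s: |7| × 5 = 35 m
6–9 s: |-6| × 3 = 18 m
Total distance = 54 m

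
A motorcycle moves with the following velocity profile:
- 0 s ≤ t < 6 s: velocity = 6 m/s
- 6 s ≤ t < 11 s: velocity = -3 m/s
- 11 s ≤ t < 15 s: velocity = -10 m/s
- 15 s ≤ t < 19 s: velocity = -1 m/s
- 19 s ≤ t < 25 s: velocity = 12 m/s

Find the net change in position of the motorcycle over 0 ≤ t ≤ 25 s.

Net displacement equals the area under the velocity-time graph (areas below the axis count negative).
0–6 s: 6 × 6 = 36 m
6–11 s: -3 × 5 = -15 m
11–15 s: -10 × 4 = -40 m
15–19 s: -1 × 4 = -4 m
19–25 s: 12 × 6 = 72 m
Net displacement = 49 m

49 m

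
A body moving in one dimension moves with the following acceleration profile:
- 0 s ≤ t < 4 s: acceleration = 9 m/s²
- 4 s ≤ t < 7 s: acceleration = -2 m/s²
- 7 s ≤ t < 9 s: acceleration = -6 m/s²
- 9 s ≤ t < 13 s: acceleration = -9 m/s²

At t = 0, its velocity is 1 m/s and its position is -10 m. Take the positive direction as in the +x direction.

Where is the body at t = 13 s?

On each constant-a segment, Δv = aΔt and Δx = v₀Δt + ½aΔt²; chain segment to segment.
0–4 s: v starts 1 m/s; Δx = 1·4 + ½·9·4² = 76 m; v ends 37 m/s.
4–7 s: v starts 37 m/s; Δx = 37·3 + ½·-2·3² = 102 m; v ends 31 m/s.
7–9 s: v starts 31 m/s; Δx = 31·2 + ½·-6·2² = 50 m; v ends 19 m/s.
9–13 s: v starts 19 m/s; Δx = 19·4 + ½·-9·4² = 4 m; v ends -17 m/s.
x(13) = -10 + Σ Δx = 222 m.

222 m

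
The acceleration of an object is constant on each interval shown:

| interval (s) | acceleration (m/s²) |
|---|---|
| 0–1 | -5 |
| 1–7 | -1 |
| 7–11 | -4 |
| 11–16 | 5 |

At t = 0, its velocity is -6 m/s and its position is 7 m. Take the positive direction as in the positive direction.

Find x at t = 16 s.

-288 m

On each constant-a segment, Δv = aΔt and Δx = v₀Δt + ½aΔt²; chain segment to segment.
0–1 s: v starts -6 m/s; Δx = -6·1 + ½·-5·1² = -8.5 m; v ends -11 m/s.
1–7 s: v starts -11 m/s; Δx = -11·6 + ½·-1·6² = -84 m; v ends -17 m/s.
7–11 s: v starts -17 m/s; Δx = -17·4 + ½·-4·4² = -100 m; v ends -33 m/s.
11–16 s: v starts -33 m/s; Δx = -33·5 + ½·5·5² = -102.5 m; v ends -8 m/s.
x(16) = 7 + Σ Δx = -288 m.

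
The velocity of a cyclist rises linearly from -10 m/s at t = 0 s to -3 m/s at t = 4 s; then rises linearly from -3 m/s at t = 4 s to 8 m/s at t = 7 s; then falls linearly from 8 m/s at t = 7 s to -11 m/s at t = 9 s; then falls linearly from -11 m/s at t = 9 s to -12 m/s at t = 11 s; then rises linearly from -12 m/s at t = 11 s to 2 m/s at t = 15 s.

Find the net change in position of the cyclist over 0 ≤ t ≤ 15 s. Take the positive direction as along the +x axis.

-64.5 m

Displacement is the signed area under the v-t curve.
0–4 s: ½(-10 + -3)(4) = -26 m
4–7 s: ½(-3 + 8)(3) = 7.5 m
7–9 s: ½(8 + -11)(2) = -3 m
9–11 s: ½(-11 + -12)(2) = -23 m
11–15 s: ½(-12 + 2)(4) = -20 m
Net displacement = -64.5 m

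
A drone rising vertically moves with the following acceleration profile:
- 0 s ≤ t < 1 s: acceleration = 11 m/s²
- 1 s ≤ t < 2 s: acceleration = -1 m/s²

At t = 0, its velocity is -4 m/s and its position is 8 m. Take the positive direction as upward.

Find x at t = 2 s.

On each constant-a segment, Δv = aΔt and Δx = v₀Δt + ½aΔt²; chain segment to segment.
0–1 s: v starts -4 m/s; Δx = -4·1 + ½·11·1² = 1.5 m; v ends 7 m/s.
1–2 s: v starts 7 m/s; Δx = 7·1 + ½·-1·1² = 6.5 m; v ends 6 m/s.
x(2) = 8 + Σ Δx = 16 m.

16 m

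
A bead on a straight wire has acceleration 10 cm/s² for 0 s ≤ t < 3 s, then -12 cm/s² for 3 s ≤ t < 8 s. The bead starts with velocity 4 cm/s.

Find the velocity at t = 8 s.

-26 cm/s

Δv equals the area under the a-t graph; then v = v₀ + Δv.
0–3 s: 10 × 3 = 30 cm/s
3–8 s: -12 × 5 = -60 cm/s
Δv = -30 cm/s, so v(8) = 4 + (-30) = -26 cm/s.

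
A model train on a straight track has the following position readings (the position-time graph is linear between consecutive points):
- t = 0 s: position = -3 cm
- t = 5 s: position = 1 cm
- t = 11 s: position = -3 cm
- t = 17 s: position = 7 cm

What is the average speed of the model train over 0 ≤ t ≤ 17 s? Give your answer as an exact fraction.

18/17 cm/s

Average speed = (total path length)/(elapsed time); on a piecewise-linear x-t graph the path length is Σ|Δx|.
0–5 s: |Δx| = |1 − -3| = 4 cm
5–11 s: |Δx| = |-3 − 1| = 4 cm
11–17 s: |Δx| = |7 − -3| = 10 cm
Total path = 18 cm; average speed = 18/17 = 18/17 cm/s.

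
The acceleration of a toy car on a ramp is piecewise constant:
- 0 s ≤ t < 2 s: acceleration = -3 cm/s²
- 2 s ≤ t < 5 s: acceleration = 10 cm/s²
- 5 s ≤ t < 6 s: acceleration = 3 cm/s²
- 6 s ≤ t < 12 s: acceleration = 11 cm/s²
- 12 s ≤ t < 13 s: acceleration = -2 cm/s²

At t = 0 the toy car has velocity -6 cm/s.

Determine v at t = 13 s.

85 cm/s

Δv equals the area under the a-t graph; then v = v₀ + Δv.
0–2 s: -3 × 2 = -6 cm/s
2–5 s: 10 × 3 = 30 cm/s
5–6 s: 3 × 1 = 3 cm/s
6–12 s: 11 × 6 = 66 cm/s
12–13 s: -2 × 1 = -2 cm/s
Δv = 91 cm/s, so v(13) = -6 + (91) = 85 cm/s.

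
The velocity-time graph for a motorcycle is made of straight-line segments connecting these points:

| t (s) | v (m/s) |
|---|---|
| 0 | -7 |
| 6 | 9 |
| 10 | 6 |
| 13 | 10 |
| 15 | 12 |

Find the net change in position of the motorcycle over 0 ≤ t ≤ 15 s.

82 m

Displacement is the signed area under the v-t curve.
0–6 s: ½(-7 + 9)(6) = 6 m
6–10 s: ½(9 + 6)(4) = 30 m
10–13 s: ½(6 + 10)(3) = 24 m
13–15 s: ½(10 + 12)(2) = 22 m
Net displacement = 82 m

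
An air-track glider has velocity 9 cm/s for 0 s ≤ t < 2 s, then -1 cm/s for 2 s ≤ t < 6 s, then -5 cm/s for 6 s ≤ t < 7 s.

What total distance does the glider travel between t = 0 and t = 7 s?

27 cm

Distance (not displacement) is the total path length: add the absolute areas under v-t.
0–2 s: |9| × 2 = 18 cm
2–6 s: |-1| × 4 = 4 cm
6–7 s: |-5| × 1 = 5 cm
Total distance = 27 cm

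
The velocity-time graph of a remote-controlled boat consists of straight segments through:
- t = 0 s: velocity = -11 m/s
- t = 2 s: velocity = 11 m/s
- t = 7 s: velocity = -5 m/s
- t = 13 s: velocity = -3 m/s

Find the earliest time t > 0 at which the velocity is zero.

t = 1 s

v changes sign on 0–2 s (from -11 to 11); the graph is linear there, so v = 0 at t = 0 + (11)·(2 − 0)/(11 − -11) = 1 s.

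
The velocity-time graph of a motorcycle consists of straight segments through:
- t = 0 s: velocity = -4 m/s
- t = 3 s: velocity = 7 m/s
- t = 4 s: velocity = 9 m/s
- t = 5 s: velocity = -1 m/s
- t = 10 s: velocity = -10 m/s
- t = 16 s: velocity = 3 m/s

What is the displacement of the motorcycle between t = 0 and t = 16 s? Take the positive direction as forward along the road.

Net displacement equals the area under the velocity-time graph (areas below the axis count negative).
0–3 s: ½(-4 + 7)(3) = 4.5 m
3–4 s: ½(7 + 9)(1) = 8 m
4–5 s: ½(9 + -1)(1) = 4 m
5–10 s: ½(-1 + -10)(5) = -27.5 m
10–16 s: ½(-10 + 3)(6) = -21 m
Net displacement = -32 m

-32 m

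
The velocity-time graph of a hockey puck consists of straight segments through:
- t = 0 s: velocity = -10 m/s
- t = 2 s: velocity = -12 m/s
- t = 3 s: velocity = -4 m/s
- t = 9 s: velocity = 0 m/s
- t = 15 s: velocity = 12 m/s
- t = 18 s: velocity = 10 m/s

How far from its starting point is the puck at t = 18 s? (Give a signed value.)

27 m

Net displacement equals the area under the velocity-time graph (areas below the axis count negative).
0–2 s: ½(-10 + -12)(2) = -22 m
2–3 s: ½(-12 + -4)(1) = -8 m
3–9 s: ½(-4 + 0)(6) = -12 m
9–15 s: ½(0 + 12)(6) = 36 m
15–18 s: ½(12 + 10)(3) = 33 m
Net displacement = 27 m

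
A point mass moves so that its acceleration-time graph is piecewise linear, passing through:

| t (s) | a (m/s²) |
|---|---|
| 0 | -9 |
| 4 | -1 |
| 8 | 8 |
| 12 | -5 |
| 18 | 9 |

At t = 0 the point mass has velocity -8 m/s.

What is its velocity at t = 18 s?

4 m/s

Δv equals the area under the a-t graph; then v = v₀ + Δv.
0–4 s: ½(-9 + -1)(4) = -20 m/s
4–8 s: ½(-1 + 8)(4) = 14 m/s
8–12 s: ½(8 + -5)(4) = 6 m/s
12–18 s: ½(-5 + 9)(6) = 12 m/s
Δv = 12 m/s, so v(18) = -8 + (12) = 4 m/s.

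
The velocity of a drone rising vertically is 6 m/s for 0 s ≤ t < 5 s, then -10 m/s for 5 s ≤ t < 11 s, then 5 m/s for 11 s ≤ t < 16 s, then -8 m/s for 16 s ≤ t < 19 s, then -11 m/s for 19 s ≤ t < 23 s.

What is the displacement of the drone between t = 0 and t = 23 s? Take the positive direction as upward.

Net displacement equals the area under the velocity-time graph (areas below the axis count negative).
0–5 s: 6 × 5 = 30 m
5–11 s: -10 × 6 = -60 m
11–16 s: 5 × 5 = 25 m
16–19 s: -8 × 3 = -24 m
19–23 s: -11 × 4 = -44 m
Net displacement = -73 m

-73 m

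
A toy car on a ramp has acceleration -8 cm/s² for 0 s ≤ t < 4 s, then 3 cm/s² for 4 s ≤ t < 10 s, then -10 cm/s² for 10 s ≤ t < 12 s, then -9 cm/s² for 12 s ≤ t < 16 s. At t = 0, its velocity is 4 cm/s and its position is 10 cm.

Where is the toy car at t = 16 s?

-384 cm

On each constant-a segment, Δv = aΔt and Δx = v₀Δt + ½aΔt²; chain segment to segment.
0–4 s: v starts 4 cm/s; Δx = 4·4 + ½·-8·4² = -48 cm; v ends -28 cm/s.
4–10 s: v starts -28 cm/s; Δx = -28·6 + ½·3·6² = -114 cm; v ends -10 cm/s.
10–12 s: v starts -10 cm/s; Δx = -10·2 + ½·-10·2² = -40 cm; v ends -30 cm/s.
12–16 s: v starts -30 cm/s; Δx = -30·4 + ½·-9·4² = -192 cm; v ends -66 cm/s.
x(16) = 10 + Σ Δx = -384 cm.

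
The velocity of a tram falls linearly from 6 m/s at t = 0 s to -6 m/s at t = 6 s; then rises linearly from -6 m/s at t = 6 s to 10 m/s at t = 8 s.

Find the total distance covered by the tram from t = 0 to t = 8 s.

Distance (not displacement) is the total path length: add the absolute areas under v-t.
0–6 s: v = 0 at t = 3 s; triangle areas 9 + 9 = 18 m
6–8 s: v = 0 at t = 6.75 s; triangle areas 2.25 + 6.25 = 8.5 m
Total distance = 26.5 m

26.5 m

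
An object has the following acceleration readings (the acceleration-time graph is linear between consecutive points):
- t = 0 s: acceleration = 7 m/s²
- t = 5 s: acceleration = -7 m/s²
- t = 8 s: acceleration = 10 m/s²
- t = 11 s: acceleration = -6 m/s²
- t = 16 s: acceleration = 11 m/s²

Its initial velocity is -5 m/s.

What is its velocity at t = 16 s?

18 m/s

Δv equals the area under the a-t graph; then v = v₀ + Δv.
0–5 s: ½(7 + -7)(5) = 0 m/s
5–8 s: ½(-7 + 10)(3) = 4.5 m/s
8–11 s: ½(10 + -6)(3) = 6 m/s
11–16 s: ½(-6 + 11)(5) = 12.5 m/s
Δv = 23 m/s, so v(16) = -5 + (23) = 18 m/s.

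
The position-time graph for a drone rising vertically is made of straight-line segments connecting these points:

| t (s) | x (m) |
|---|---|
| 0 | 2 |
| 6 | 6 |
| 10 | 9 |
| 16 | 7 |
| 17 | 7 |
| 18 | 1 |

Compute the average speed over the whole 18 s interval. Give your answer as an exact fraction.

5/6 m/s

Average speed = (total path length)/(elapsed time); on a piecewise-linear x-t graph the path length is Σ|Δx|.
0–6 s: |Δx| = |6 − 2| = 4 m
6–10 s: |Δx| = |9 − 6| = 3 m
10–16 s: |Δx| = |7 − 9| = 2 m
16–17 s: |Δx| = |7 − 7| = 0 m
17–18 s: |Δx| = |1 − 7| = 6 m
Total path = 15 m; average speed = 15/18 = 5/6 m/s.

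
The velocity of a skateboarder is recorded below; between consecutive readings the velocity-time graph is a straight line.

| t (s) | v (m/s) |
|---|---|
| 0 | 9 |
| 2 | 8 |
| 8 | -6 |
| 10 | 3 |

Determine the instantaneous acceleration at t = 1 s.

-0.5 m/s²

Acceleration is the slope of the v-t graph on 0–2 s: (8 − 9)/(2 − 0) = -0.5 m/s².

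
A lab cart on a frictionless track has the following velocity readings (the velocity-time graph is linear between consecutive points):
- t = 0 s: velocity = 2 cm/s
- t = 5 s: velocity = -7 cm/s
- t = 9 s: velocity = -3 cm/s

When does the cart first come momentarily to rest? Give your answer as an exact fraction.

v changes sign on 0–5 s (from 2 to -7); the graph is linear there, so v = 0 at t = 0 + (-2)·(5 − 0)/(-7 − 2) = 10/9 s.

t = 10/9 s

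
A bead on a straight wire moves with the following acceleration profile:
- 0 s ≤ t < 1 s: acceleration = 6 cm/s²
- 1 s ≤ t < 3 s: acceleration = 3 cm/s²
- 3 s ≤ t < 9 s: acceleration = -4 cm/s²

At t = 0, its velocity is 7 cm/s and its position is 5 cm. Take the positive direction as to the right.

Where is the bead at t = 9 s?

On each constant-a segment, Δv = aΔt and Δx = v₀Δt + ½aΔt²; chain segment to segment.
0–1 s: v starts 7 cm/s; Δx = 7·1 + ½·6·1² = 10 cm; v ends 13 cm/s.
1–3 s: v starts 13 cm/s; Δx = 13·2 + ½·3·2² = 32 cm; v ends 19 cm/s.
3–9 s: v starts 19 cm/s; Δx = 19·6 + ½·-4·6² = 42 cm; v ends -5 cm/s.
x(9) = 5 + Σ Δx = 89 cm.

89 cm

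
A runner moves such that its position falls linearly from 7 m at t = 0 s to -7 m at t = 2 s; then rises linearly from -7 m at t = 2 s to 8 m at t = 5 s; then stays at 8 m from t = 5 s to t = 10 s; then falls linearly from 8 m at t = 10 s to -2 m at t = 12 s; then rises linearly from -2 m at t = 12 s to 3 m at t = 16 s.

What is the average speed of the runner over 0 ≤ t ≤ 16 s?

2.75 m/s

Average speed = (total path length)/(elapsed time); on a piecewise-linear x-t graph the path length is Σ|Δx|.
0–2 s: |Δx| = |-7 − 7| = 14 m
2–5 s: |Δx| = |8 − -7| = 15 m
5–10 s: |Δx| = |8 − 8| = 0 m
10–12 s: |Δx| = |-2 − 8| = 10 m
12–16 s: |Δx| = |3 − -2| = 5 m
Total path = 44 m; average speed = 44/16 = 2.75 m/s.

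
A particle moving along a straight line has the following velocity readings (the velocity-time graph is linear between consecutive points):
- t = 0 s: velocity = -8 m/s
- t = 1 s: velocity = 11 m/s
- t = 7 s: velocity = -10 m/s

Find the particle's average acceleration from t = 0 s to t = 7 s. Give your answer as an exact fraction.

Average acceleration = Δv/Δt = (-10 − -8)/(7 − 0) = -2/7 m/s².

-2/7 m/s²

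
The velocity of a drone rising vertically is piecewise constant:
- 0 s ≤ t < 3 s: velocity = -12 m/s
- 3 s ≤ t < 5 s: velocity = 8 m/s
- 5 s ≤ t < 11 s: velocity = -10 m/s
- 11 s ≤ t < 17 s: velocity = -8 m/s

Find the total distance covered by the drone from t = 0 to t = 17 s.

160 m

Distance (not displacement) is the total path length: add the absolute areas under v-t.
0–3 s: |-12| × 3 = 36 m
3–5 s: |8| × 2 = 16 m
5–11 s: |-10| × 6 = 60 m
11–17 s: |-8| × 6 = 48 m
Total distance = 160 m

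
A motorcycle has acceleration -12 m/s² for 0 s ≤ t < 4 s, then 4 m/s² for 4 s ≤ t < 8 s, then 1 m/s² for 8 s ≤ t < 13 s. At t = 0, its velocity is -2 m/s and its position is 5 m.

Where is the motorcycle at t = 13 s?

-424.5 m

On each constant-a segment, Δv = aΔt and Δx = v₀Δt + ½aΔt²; chain segment to segment.
0–4 s: v starts -2 m/s; Δx = -2·4 + ½·-12·4² = -104 m; v ends -50 m/s.
4–8 s: v starts -50 m/s; Δx = -50·4 + ½·4·4² = -168 m; v ends -34 m/s.
8–13 s: v starts -34 m/s; Δx = -34·5 + ½·1·5² = -157.5 m; v ends -29 m/s.
x(13) = 5 + Σ Δx = -424.5 m.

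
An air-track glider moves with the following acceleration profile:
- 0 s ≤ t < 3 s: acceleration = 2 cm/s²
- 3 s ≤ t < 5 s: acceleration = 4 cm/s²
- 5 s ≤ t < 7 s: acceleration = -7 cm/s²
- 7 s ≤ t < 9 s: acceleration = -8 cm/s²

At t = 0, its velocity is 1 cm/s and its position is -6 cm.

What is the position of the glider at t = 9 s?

On each constant-a segment, Δv = aΔt and Δx = v₀Δt + ½aΔt²; chain segment to segment.
0–3 s: v starts 1 cm/s; Δx = 1·3 + ½·2·3² = 12 cm; v ends 7 cm/s.
3–5 s: v starts 7 cm/s; Δx = 7·2 + ½·4·2² = 22 cm; v ends 15 cm/s.
5–7 s: v starts 15 cm/s; Δx = 15·2 + ½·-7·2² = 16 cm; v ends 1 cm/s.
7–9 s: v starts 1 cm/s; Δx = 1·2 + ½·-8·2² = -14 cm; v ends -15 cm/s.
x(9) = -6 + Σ Δx = 30 cm.

30 cm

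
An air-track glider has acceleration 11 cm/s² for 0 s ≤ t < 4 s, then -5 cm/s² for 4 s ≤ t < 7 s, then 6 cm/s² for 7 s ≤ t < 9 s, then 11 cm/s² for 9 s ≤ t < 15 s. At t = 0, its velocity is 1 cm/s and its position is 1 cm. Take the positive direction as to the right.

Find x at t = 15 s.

On each constant-a segment, Δv = aΔt and Δx = v₀Δt + ½aΔt²; chain segment to segment.
0–4 s: v starts 1 cm/s; Δx = 1·4 + ½·11·4² = 92 cm; v ends 45 cm/s.
4–7 s: v starts 45 cm/s; Δx = 45·3 + ½·-5·3² = 112.5 cm; v ends 30 cm/s.
7–9 s: v starts 30 cm/s; Δx = 30·2 + ½·6·2² = 72 cm; v ends 42 cm/s.
9–15 s: v starts 42 cm/s; Δx = 42·6 + ½·11·6² = 450 cm; v ends 108 cm/s.
x(15) = 1 + Σ Δx = 727.5 cm.

727.5 cm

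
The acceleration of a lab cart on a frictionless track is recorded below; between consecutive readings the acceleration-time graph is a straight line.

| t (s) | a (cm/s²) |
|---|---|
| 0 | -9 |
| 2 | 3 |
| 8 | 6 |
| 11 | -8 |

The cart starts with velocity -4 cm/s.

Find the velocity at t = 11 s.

Δv equals the area under the a-t graph; then v = v₀ + Δv.
0–2 s: ½(-9 + 3)(2) = -6 cm/s
2–8 s: ½(3 + 6)(6) = 27 cm/s
8–11 s: ½(6 + -8)(3) = -3 cm/s
Δv = 18 cm/s, so v(11) = -4 + (18) = 14 cm/s.

14 cm/s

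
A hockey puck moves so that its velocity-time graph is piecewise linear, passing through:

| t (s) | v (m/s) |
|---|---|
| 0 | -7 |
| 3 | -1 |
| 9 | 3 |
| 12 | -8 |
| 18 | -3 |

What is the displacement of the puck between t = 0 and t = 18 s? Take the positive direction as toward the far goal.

-46.5 m

Net displacement equals the area under the velocity-time graph (areas below the axis count negative).
0–3 s: ½(-7 + -1)(3) = -12 m
3–9 s: ½(-1 + 3)(6) = 6 m
9–12 s: ½(3 + -8)(3) = -7.5 m
12–18 s: ½(-8 + -3)(6) = -33 m
Net displacement = -46.5 m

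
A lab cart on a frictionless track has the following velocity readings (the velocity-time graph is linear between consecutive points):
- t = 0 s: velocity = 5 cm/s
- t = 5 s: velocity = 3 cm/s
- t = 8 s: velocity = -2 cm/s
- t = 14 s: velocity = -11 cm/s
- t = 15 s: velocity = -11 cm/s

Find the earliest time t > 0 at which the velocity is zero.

t = 6.8 s

v changes sign on 5–8 s (from 3 to -2); the graph is linear there, so v = 0 at t = 5 + (-3)·(8 − 5)/(-2 − 3) = 6.8 s.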